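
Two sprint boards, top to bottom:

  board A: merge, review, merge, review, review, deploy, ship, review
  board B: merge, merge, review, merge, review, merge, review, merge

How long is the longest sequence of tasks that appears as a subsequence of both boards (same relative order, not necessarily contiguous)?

Taking merge at board A[1]=board B[2]; then review at board A[2]=board B[3]; then merge at board A[3]=board B[4]; then review at board A[4]=board B[5]; then review at board A[5]=board B[7] gives a common subsequence of length 5. The LCS DP gives dp[8][8] = 5, so this is optimal.

5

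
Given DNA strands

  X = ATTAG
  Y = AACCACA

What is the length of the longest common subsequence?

2

Let dp[i][j] be the LCS length of the first i bases of X and the first j bases of Y. dp[i][j] = dp[i-1][j-1]+1 when the i-th and j-th bases match, else max(dp[i-1][j], dp[i][j-1]).
    ·  A  A  C  C  A  C  A
 ·  0  0  0  0  0  0  0  0
 A  0  1  1  1  1  1  1  1
 T  0  1  1  1  1  1  1  1
 T  0  1  1  1  1  1  1  1
 A  0  1  2  2  2  2  2  2
 G  0  1  2  2  2  2  2  2
dp[5][7] = 2. One LCS (by backtracking along matches): AA.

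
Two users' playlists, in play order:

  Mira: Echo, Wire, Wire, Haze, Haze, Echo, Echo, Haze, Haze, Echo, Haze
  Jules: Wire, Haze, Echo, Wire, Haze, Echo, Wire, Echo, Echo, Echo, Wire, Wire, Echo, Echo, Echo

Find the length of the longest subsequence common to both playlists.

Pick Echo (Mira #1, Jules #10); then Wire (Mira #2, Jules #11); then Wire (Mira #3, Jules #12); then Echo (Mira #6, Jules #13); then Echo (Mira #7, Jules #14); then Echo (Mira #10, Jules #15); all 6 songs appear in both, in order. The LCS DP gives dp[11][15] = 6, so this is optimal.

6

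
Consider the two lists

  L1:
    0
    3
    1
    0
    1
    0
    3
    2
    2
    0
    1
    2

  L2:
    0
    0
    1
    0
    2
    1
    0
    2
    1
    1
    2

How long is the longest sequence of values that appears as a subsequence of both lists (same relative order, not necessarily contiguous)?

Let dp[i][j] be the LCS length of the first i values of L1 and the first j values of L2. dp[i][j] = dp[i-1][j-1]+1 when the i-th and j-th values match, else max(dp[i-1][j], dp[i][j-1]).
    ·  0  0  1  0  2  1  0  2  1  1  2
 ·  0  0  0  0  0  0  0  0  0  0  0  0
 0  0  1  1  1  1  1  1  1  1  1  1  1
 3  0  1  1  1  1  1  1  1  1  1  1  1
 1  0  1  1  2  2  2  2  2  2  2  2  2
 0  0  1  2  2  3  3  3  3  3  3  3  3
 1  0  1  2  3  3  3  4  4  4  4  4  4
 0  0  1  2  3  4  4  4  5  5  5  5  5
 3  0  1  2  3  4  4  4  5  5  5  5  5
 2  0  1  2  3  4  5  5  5  6  6  6  6
 2  0  1  2  3  4  5  5  5  6  6  6  7
 0  0  1  2  3  4  5  5  6  6  6  6  7
 1  0  1  2  3  4  5  6  6  6  7  7  7
 2  0  1  2  3  4  5  6  6  7  7  7  8
dp[12][11] = 8. One LCS (by backtracking along matches): 0, 1, 0, 1, 0, 2, 1, 2.

8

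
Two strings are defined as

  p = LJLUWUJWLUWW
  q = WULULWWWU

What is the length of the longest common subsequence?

One common subsequence of length 6: W at p[5]=q[1], U at p[6]=q[2], L at p[9]=q[3], U at p[10]=q[4], W at p[11]=q[7], W at p[12]=q[8]. dp[12][9] = 6 confirms this is the maximum.

6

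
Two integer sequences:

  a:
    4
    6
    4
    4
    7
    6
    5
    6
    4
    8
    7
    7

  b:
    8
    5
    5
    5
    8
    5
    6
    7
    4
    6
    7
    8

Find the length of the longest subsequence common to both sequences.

Let dp[i][j] be the LCS length of the first i values of a and the first j values of b. dp[i][j] = dp[i-1][j-1]+1 when the i-th and j-th values match, else max(dp[i-1][j], dp[i][j-1]).
    ·  8  5  5  5  8  5  6  7  4  6  7  8
 ·  0  0  0  0  0  0  0  0  0  0  0  0  0
 4  0  0  0  0  0  0  0  0  0  1  1  1  1
 6  0  0  0  0  0  0  0  1  1  1  2  2  2
 4  0  0  0  0  0  0  0  1  1  2  2  2  2
 4  0  0  0  0  0  0  0  1  1  2  2  2  2
 7  0  0  0  0  0  0  0  1  2  2  2  3  3
 6  0  0  0  0  0  0  0  1  2  2  3  3  3
 5  0  0  1  1  1  1  1  1  2  2  3  3  3
 6  0  0  1  1  1  1  1  2  2  2  3  3  3
 4  0  0  1  1  1  1  1  2  2  3  3  3  3
 8  0  1  1  1  1  2  2  2  2  3  3  3  4
 7  0  1  1  1  1  2  2  2  3  3  3  4  4
 7  0  1  1  1  1  2  2  2  3  3  3  4  4
dp[12][12] = 4. One LCS (by backtracking along matches): 4, 6, 7, 8.

4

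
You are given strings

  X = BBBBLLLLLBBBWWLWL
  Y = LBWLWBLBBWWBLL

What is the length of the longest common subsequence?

9

Match B (X #1, Y #2), then B (X #4, Y #6), then L (X #9, Y #7), then B (X #11, Y #8), then B (X #12, Y #9), then W (X #13, Y #10), then W (X #14, Y #11), then L (X #15, Y #13), then L (X #17, Y #14) — 9 characters in the same relative order in both, and the DP table's final entry dp[17][14] is also 9, so no common subsequence is longer.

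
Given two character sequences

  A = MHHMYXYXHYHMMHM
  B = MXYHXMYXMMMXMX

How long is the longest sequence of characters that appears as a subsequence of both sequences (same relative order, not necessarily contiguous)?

8

Taking M (A #1, B #1), then H (A #2, B #4), then M (A #4, B #6), then Y (A #5, B #7), then X (A #6, B #8), then M (A #12, B #10), then M (A #13, B #11), then M (A #15, B #13) gives a common subsequence of length 8. dp[15][14] = 8 confirms this is the maximum.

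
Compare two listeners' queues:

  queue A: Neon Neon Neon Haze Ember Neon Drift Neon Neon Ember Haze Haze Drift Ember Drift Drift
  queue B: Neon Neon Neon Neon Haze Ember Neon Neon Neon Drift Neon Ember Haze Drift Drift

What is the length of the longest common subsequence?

12

Taking Neon [1,2] → Neon [2,3] → Neon [3,4] → Haze [4,5] → Ember [5,6] → Neon [6,9] → Drift [7,10] → Neon [9,11] → Ember [10,12] → Haze [12,13] → Drift [15,14] → Drift [16,15] gives a common subsequence of length 12, and the DP table's final entry dp[16][15] is also 12, so no common subsequence is longer.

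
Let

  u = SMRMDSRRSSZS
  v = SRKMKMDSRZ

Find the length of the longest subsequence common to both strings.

One common subsequence of length 7: S at u[1]=v[1], then M at u[2]=v[4], then M at u[4]=v[6], then D at u[5]=v[7], then S at u[6]=v[8], then R at u[8]=v[9], then Z at u[11]=v[10]. The LCS DP gives dp[12][10] = 7, so this is optimal.

7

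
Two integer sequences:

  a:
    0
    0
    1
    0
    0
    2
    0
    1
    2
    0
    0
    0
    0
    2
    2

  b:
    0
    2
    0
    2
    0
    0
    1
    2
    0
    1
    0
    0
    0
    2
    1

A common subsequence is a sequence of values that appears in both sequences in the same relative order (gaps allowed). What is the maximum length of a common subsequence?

Taking 0 at a[1]=b[1]; then 0 at a[2]=b[3]; then 0 at a[4]=b[5]; then 0 at a[5]=b[6]; then 2 at a[6]=b[8]; then 0 at a[7]=b[9]; then 1 at a[8]=b[10]; then 0 at a[11]=b[11]; then 0 at a[12]=b[12]; then 0 at a[13]=b[13]; then 2 at a[14]=b[14] gives a common subsequence of length 11, and the DP table's final entry dp[15][15] is also 11, so no common subsequence is longer.

11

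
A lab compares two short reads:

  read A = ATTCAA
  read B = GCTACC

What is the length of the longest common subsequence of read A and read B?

Let dp[i][j] be the LCS length of the first i bases of read A and the first j bases of read B. dp[i][j] = dp[i-1][j-1]+1 when the i-th and j-th bases match, else max(dp[i-1][j], dp[i][j-1]).
    ·  G  C  T  A  C  C
 ·  0  0  0  0  0  0  0
 A  0  0  0  0  1  1  1
 T  0  0  0  1  1  1  1
 T  0  0  0  1  1  1  1
 C  0  0  1  1  1  2  2
 A  0  0  1  1  2  2  2
 A  0  0  1  1  2  2  2
dp[6][6] = 2. One LCS (by backtracking along matches): AC.

2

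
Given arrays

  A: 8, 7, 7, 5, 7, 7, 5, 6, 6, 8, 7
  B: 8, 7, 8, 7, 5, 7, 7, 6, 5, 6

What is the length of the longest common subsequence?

Let dp[i][j] be the LCS length of the first i values of A and the first j values of B. dp[i][j] = dp[i-1][j-1]+1 when the i-th and j-th values match, else max(dp[i-1][j], dp[i][j-1]).
    ·  8  7  8  7  5  7  7  6  5  6
 ·  0  0  0  0  0  0  0  0  0  0  0
 8  0  1  1  1  1  1  1  1  1  1  1
 7  0  1  2  2  2  2  2  2  2  2  2
 7  0  1  2  2  3  3  3  3  3  3  3
 5  0  1  2  2  3  4  4  4  4  4  4
 7  0  1  2  2  3  4  5  5  5  5  5
 7  0  1  2  2  3  4  5  6  6  6  6
 5  0  1  2  2  3  4  5  6  6  7  7
 6  0  1  2  2  3  4  5  6  7  7  8
 6  0  1  2  2  3  4  5  6  7  7  8
 8  0  1  2  3  3  4  5  6  7  7  8
 7  0  1  2  3  4  4  5  6  7  7  8
dp[11][10] = 8. One LCS (by backtracking along matches): 8, 7, 7, 5, 7, 7, 5, 6.

8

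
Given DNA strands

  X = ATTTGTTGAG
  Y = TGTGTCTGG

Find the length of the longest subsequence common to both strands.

Taking T [2,1]; then T [4,3]; then G [5,4]; then T [6,5]; then T [7,7]; then G [8,8]; then G [10,9] gives a common subsequence of length 7. The LCS DP gives dp[10][9] = 7, so this is optimal.

7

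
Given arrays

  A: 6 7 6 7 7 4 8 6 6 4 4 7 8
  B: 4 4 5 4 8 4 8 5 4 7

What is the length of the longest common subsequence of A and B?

Pick 4 (A #6, B #4) → 8 (A #7, B #5) → 4 (A #10, B #6) → 4 (A #11, B #9) → 7 (A #12, B #10); all 5 values appear in both, in order, and the DP table's final entry dp[13][10] is also 5, so no common subsequence is longer.

5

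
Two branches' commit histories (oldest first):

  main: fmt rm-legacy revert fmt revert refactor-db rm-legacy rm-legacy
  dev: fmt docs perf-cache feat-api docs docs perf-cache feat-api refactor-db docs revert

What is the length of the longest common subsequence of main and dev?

2

Pick fmt (main #1, dev #1), revert (main #5, dev #11); all 2 commits appear in both, in order. Since dp[8][11] = 2, nothing longer is possible.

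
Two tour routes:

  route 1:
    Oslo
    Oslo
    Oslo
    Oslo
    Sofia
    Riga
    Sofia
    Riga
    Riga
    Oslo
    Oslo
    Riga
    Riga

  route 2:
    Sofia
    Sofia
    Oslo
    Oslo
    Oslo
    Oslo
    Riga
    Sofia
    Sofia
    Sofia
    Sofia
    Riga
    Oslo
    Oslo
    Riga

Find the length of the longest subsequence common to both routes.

10

One common subsequence of length 10: Oslo (route 1 #1, route 2 #3), Oslo (route 1 #2, route 2 #4), Oslo (route 1 #3, route 2 #5), Oslo (route 1 #4, route 2 #6), Sofia (route 1 #5, route 2 #10), Sofia (route 1 #7, route 2 #11), Riga (route 1 #9, route 2 #12), Oslo (route 1 #10, route 2 #13), Oslo (route 1 #11, route 2 #14), Riga (route 1 #13, route 2 #15), and the DP table's final entry dp[13][15] is also 10, so no common subsequence is longer.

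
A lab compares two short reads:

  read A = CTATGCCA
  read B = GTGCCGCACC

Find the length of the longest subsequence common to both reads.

5

Taking T at read A[4]=read B[2]; then G at read A[5]=read B[3]; then C at read A[6]=read B[5]; then C at read A[7]=read B[7]; then A at read A[8]=read B[8] gives a common subsequence of length 5. dp[8][10] = 5 confirms this is the maximum.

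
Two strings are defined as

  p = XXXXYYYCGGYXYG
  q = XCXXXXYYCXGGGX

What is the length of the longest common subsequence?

10

One common subsequence of length 10: X [1,3]; then X [2,4]; then X [3,5]; then X [4,6]; then Y [6,7]; then Y [7,8]; then C [8,9]; then G [9,12]; then G [10,13]; then X [12,14]. The LCS DP gives dp[14][14] = 10, so this is optimal.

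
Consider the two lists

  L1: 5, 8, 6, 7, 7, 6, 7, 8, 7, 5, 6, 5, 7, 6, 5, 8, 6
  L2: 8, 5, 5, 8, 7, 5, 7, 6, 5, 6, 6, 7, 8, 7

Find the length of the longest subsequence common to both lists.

Taking 5 (L1 #1, L2 #3), then 8 (L1 #2, L2 #4), then 7 (L1 #4, L2 #5), then 7 (L1 #5, L2 #7), then 6 (L1 #6, L2 #8), then 5 (L1 #10, L2 #9), then 6 (L1 #11, L2 #11), then 7 (L1 #13, L2 #12), then 8 (L1 #16, L2 #13) gives a common subsequence of length 9. Since dp[17][14] = 9, nothing longer is possible.

9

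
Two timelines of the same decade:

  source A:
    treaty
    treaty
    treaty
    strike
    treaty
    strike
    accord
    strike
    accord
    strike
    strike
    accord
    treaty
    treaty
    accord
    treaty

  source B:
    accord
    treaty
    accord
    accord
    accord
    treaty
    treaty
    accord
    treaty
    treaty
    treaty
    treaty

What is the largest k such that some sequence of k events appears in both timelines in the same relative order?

One common subsequence of length 8: treaty (source A #5, source B #2), accord (source A #7, source B #3), accord (source A #9, source B #4), accord (source A #12, source B #5), treaty (source A #13, source B #6), treaty (source A #14, source B #7), accord (source A #15, source B #8), treaty (source A #16, source B #12). Since dp[16][12] = 8, nothing longer is possible.

8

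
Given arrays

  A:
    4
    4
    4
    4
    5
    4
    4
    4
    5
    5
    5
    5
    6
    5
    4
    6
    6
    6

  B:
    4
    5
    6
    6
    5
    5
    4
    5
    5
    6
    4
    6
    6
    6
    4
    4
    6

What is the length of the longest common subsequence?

11

One common subsequence of length 11: 4 (A #4, B #1), 5 (A #5, B #2), 5 (A #9, B #5), 5 (A #10, B #6), 5 (A #11, B #8), 5 (A #12, B #9), 6 (A #13, B #10), 4 (A #15, B #11), 6 (A #16, B #13), 6 (A #17, B #14), 6 (A #18, B #17). dp[18][17] = 11 confirms this is the maximum.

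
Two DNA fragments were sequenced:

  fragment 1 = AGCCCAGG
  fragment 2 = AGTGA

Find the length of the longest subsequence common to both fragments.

One common subsequence of length 3: A at fragment 1[1]=fragment 2[1]; then G at fragment 1[2]=fragment 2[4]; then A at fragment 1[6]=fragment 2[5]. The LCS DP gives dp[8][5] = 3, so this is optimal.

3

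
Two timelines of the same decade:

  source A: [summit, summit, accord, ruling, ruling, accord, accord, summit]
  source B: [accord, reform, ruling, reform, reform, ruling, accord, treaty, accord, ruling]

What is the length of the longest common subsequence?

One common subsequence of length 5: accord [3,1] → ruling [4,3] → ruling [5,6] → accord [6,7] → accord [7,9]. The LCS DP gives dp[8][10] = 5, so this is optimal.

5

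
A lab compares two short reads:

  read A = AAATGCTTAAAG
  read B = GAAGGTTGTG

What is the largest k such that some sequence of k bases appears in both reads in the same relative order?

6

Match A at read A[1]=read B[2] → A at read A[2]=read B[3] → T at read A[4]=read B[7] → G at read A[5]=read B[8] → T at read A[8]=read B[9] → G at read A[12]=read B[10] — 6 bases in the same relative order in both. dp[12][10] = 6 confirms this is the maximum.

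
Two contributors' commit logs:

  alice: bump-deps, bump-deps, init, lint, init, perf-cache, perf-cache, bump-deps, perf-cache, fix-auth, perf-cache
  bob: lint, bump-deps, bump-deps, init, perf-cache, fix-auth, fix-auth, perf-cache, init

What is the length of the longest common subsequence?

6

Match bump-deps at alice[1]=bob[2]; then bump-deps at alice[2]=bob[3]; then init at alice[5]=bob[4]; then perf-cache at alice[6]=bob[5]; then fix-auth at alice[10]=bob[7]; then perf-cache at alice[11]=bob[8] — 6 commits in the same relative order in both. dp[11][9] = 6 confirms this is the maximum.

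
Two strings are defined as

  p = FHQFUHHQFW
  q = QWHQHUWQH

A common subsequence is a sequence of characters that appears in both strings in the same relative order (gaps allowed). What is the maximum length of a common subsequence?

4

Pick H at p[2]=q[3], then Q at p[3]=q[4], then U at p[5]=q[6], then H at p[7]=q[9]; all 4 characters appear in both, in order. The LCS DP gives dp[10][9] = 4, so this is optimal.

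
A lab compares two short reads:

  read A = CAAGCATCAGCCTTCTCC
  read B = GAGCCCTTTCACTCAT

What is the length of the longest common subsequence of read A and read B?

Taking A (read A #3, read B #2) → G (read A #4, read B #3) → C (read A #5, read B #6) → T (read A #7, read B #9) → C (read A #8, read B #10) → A (read A #9, read B #11) → C (read A #12, read B #12) → T (read A #14, read B #13) → C (read A #15, read B #14) → T (read A #16, read B #16) gives a common subsequence of length 10, and the DP table's final entry dp[18][16] is also 10, so no common subsequence is longer.

10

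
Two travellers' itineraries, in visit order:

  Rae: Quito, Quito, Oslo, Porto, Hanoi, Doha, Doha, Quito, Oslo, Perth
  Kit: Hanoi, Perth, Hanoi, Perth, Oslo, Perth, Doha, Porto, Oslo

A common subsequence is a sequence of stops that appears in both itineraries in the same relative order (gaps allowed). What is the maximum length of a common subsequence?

3

One common subsequence of length 3: Oslo at Rae[3]=Kit[5], Porto at Rae[4]=Kit[8], Oslo at Rae[9]=Kit[9]. Since dp[10][9] = 3, nothing longer is possible.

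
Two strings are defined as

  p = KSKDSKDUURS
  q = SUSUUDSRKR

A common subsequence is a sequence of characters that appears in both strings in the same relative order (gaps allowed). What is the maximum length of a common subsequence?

5

Pick S at p[2]=q[3], then D at p[4]=q[6], then S at p[5]=q[7], then K at p[6]=q[9], then R at p[10]=q[10]; all 5 characters appear in both, in order. dp[11][10] = 5 confirms this is the maximum.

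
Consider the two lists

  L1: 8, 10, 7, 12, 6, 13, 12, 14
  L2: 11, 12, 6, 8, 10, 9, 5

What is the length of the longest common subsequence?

2

Let dp[i][j] be the LCS length of the first i values of L1 and the first j values of L2. dp[i][j] = dp[i-1][j-1]+1 when the i-th and j-th values match, else max(dp[i-1][j], dp[i][j-1]).
    · 11 12  6  8 10  9  5
 ·  0  0  0  0  0  0  0  0
 8  0  0  0  0  1  1  1  1
10  0  0  0  0  1  2  2  2
 7  0  0  0  0  1  2  2  2
12  0  0  1  1  1  2  2  2
 6  0  0  1  2  2  2  2  2
13  0  0  1  2  2  2  2  2
12  0  0  1  2  2  2  2  2
14  0  0  1  2  2  2  2  2
dp[8][7] = 2. One LCS (by backtracking along matches): 8, 10.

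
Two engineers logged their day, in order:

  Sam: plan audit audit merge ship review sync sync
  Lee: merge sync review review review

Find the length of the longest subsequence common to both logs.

One common subsequence of length 2: merge [4,1]; then review [6,5]. dp[8][5] = 2 confirms this is the maximum.

2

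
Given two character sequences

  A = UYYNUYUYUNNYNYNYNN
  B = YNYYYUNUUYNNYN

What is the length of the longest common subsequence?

11

Match Y [2,1], then Y [3,3], then Y [6,4], then Y [8,5], then U [9,6], then N [10,7], then Y [12,10], then N [13,11], then N [15,12], then Y [16,13], then N [18,14] — 11 characters in the same relative order in both, and the DP table's final entry dp[18][14] is also 11, so no common subsequence is longer.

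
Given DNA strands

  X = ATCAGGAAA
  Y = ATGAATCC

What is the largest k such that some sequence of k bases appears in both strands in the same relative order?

5

Let dp[i][j] be the LCS length of the first i bases of X and the first j bases of Y. dp[i][j] = dp[i-1][j-1]+1 when the i-th and j-th bases match, else max(dp[i-1][j], dp[i][j-1]).
    ·  A  T  G  A  A  T  C  C
 ·  0  0  0  0  0  0  0  0  0
 A  0  1  1  1  1  1  1  1  1
 T  0  1  2  2  2  2  2  2  2
 C  0  1  2  2  2  2  2  3  3
 A  0  1  2  2  3  3  3  3  3
 G  0  1  2  3  3  3  3  3  3
 G  0  1  2  3  3  3  3  3  3
 A  0  1  2  3  4  4  4  4  4
 A  0  1  2  3  4  5  5  5  5
 A  0  1  2  3  4  5  5  5  5
dp[9][8] = 5. One LCS (by backtracking along matches): ATGAA.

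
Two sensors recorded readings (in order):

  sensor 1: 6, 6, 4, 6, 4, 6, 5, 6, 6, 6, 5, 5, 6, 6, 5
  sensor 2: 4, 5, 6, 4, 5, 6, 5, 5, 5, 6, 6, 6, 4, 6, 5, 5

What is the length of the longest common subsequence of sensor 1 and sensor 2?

10

One common subsequence of length 10: 4 [3,1], 6 [4,3], 4 [5,4], 6 [6,6], 5 [7,9], 6 [8,11], 6 [9,12], 6 [10,14], 5 [12,15], 5 [15,16]. Since dp[15][16] = 10, nothing longer is possible.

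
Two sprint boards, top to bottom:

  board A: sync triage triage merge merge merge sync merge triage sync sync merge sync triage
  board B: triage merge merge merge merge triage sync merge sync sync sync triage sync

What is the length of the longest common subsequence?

Taking triage [2,1], merge [4,3], merge [5,4], merge [6,5], sync [7,7], merge [8,8], sync [10,9], sync [11,10], sync [13,11], triage [14,12] gives a common subsequence of length 10, and the DP table's final entry dp[14][13] is also 10, so no common subsequence is longer.

10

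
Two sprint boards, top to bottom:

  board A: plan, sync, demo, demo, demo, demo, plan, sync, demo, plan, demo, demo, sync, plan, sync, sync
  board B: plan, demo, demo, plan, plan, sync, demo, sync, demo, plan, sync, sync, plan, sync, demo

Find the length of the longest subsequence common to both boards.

Match plan [1,1], then demo [3,2], then demo [4,3], then demo [5,7], then demo [6,9], then plan [7,10], then sync [8,11], then sync [13,12], then plan [14,13], then sync [15,14] — 10 tasks in the same relative order in both, and the DP table's final entry dp[16][15] is also 10, so no common subsequence is longer.

10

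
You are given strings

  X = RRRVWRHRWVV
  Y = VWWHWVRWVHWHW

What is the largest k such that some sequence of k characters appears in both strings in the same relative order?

6

Let dp[i][j] be the LCS length of the first i characters of X and the first j characters of Y. dp[i][j] = dp[i-1][j-1]+1 when the i-th and j-th characters match, else max(dp[i-1][j], dp[i][j-1]).
    ·  V  W  W  H  W  V  R  W  V  H  W  H  W
 ·  0  0  0  0  0  0  0  0  0  0  0  0  0  0
 R  0  0  0  0  0  0  0  1  1  1  1  1  1  1
 R  0  0  0  0  0  0  0  1  1  1  1  1  1  1
 R  0  0  0  0  0  0  0  1  1  1  1  1  1  1
 V  0  1  1  1  1  1  1  1  1  2  2  2  2  2
 W  0  1  2  2  2  2  2  2  2  2  2  3  3  3
 R  0  1  2  2  2  2  2  3  3  3  3  3  3  3
 H  0  1  2  2  3  3  3  3  3  3  4  4  4  4
 R  0  1  2  2  3  3  3  4  4  4  4  4  4  4
 W  0  1  2  3  3  4  4  4  5  5  5  5  5  5
 V  0  1  2  3  3  4  5  5  5  6  6  6  6  6
 V  0  1  2  3  3  4  5  5  5  6  6  6  6  6
dp[11][13] = 6. One LCS (by backtracking along matches): VWHRWV.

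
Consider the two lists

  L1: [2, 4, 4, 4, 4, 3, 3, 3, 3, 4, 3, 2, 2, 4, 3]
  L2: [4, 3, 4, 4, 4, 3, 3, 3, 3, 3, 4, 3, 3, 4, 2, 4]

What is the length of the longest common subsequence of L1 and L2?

Pick 4 at L1[2]=L2[1]; then 4 at L1[3]=L2[3]; then 4 at L1[4]=L2[4]; then 4 at L1[5]=L2[5]; then 3 at L1[6]=L2[7]; then 3 at L1[7]=L2[8]; then 3 at L1[8]=L2[9]; then 3 at L1[9]=L2[10]; then 4 at L1[10]=L2[11]; then 3 at L1[11]=L2[13]; then 2 at L1[13]=L2[15]; then 4 at L1[14]=L2[16]; all 12 values appear in both, in order. dp[15][16] = 12 confirms this is the maximum.

12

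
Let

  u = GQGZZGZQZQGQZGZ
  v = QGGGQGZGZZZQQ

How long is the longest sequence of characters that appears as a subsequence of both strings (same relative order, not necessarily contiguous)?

Taking G [1,4], then Q [2,5], then G [3,6], then Z [4,7], then Z [5,9], then Z [7,10], then Z [9,11], then Q [10,12], then Q [12,13] gives a common subsequence of length 9. The LCS DP gives dp[15][13] = 9, so this is optimal.

9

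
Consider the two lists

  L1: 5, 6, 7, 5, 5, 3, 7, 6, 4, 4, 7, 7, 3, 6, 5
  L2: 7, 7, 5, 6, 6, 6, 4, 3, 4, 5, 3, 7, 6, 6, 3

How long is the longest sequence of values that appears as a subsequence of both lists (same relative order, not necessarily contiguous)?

Pick 5 (L1 #1, L2 #3), 6 (L1 #2, L2 #6), 5 (L1 #5, L2 #10), 3 (L1 #6, L2 #11), 7 (L1 #7, L2 #12), 6 (L1 #8, L2 #14), 3 (L1 #13, L2 #15); all 7 values appear in both, in order, and the DP table's final entry dp[15][15] is also 7, so no common subsequence is longer.

7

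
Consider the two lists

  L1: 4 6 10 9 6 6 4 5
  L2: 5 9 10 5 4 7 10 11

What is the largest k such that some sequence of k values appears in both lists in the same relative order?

Match 4 (L1 #1, L2 #5) → 10 (L1 #3, L2 #7) — 2 values in the same relative order in both. Since dp[8][8] = 2, nothing longer is possible.

2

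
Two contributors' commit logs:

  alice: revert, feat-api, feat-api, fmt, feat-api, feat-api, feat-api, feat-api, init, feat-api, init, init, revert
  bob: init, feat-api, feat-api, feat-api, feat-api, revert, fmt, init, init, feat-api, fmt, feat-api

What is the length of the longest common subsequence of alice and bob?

6

Taking feat-api at alice[2]=bob[2], then feat-api at alice[3]=bob[3], then feat-api at alice[5]=bob[4], then feat-api at alice[6]=bob[5], then feat-api at alice[7]=bob[10], then feat-api at alice[10]=bob[12] gives a common subsequence of length 6. dp[13][12] = 6 confirms this is the maximum.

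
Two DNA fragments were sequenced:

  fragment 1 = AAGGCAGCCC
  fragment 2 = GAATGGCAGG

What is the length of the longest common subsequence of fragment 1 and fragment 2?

7

One common subsequence of length 7: A at fragment 1[1]=fragment 2[2], A at fragment 1[2]=fragment 2[3], G at fragment 1[3]=fragment 2[5], G at fragment 1[4]=fragment 2[6], C at fragment 1[5]=fragment 2[7], A at fragment 1[6]=fragment 2[8], G at fragment 1[7]=fragment 2[10]. Since dp[10][10] = 7, nothing longer is possible.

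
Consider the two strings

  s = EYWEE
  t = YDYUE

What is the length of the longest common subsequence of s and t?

Taking Y (s #2, t #3); then E (s #5, t #5) gives a common subsequence of length 2. The LCS DP gives dp[5][5] = 2, so this is optimal.

2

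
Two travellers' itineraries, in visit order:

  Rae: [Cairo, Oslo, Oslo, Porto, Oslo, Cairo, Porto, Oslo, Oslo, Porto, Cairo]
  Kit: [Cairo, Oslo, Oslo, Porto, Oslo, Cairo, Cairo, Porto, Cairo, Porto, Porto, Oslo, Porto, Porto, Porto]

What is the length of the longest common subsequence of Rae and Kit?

Taking Cairo [1,1] → Oslo [2,2] → Oslo [3,3] → Porto [4,4] → Oslo [5,5] → Cairo [6,9] → Porto [7,11] → Oslo [8,12] → Porto [10,15] gives a common subsequence of length 9. dp[11][15] = 9 confirms this is the maximum.

9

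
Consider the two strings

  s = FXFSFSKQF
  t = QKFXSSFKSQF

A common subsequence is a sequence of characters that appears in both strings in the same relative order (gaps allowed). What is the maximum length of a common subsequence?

Let dp[i][j] be the LCS length of the first i characters of s and the first j characters of t. dp[i][j] = dp[i-1][j-1]+1 when the i-th and j-th characters match, else max(dp[i-1][j], dp[i][j-1]).
    ·  Q  K  F  X  S  S  F  K  S  Q  F
 ·  0  0  0  0  0  0  0  0  0  0  0  0
 F  0  0  0  1  1  1  1  1  1  1  1  1
 X  0  0  0  1  2  2  2  2  2  2  2  2
 F  0  0  0  1  2  2  2  3  3  3  3  3
 S  0  0  0  1  2  3  3  3  3  4  4  4
 F  0  0  0  1  2  3  3  4  4  4  4  5
 S  0  0  0  1  2  3  4  4  4  5  5  5
 K  0  0  1  1  2  3  4  4  5  5  5  5
 Q  0  1  1  1  2  3  4  4  5  5  6  6
 F  0  1  1  2  2  3  4  5  5  5  6  7
dp[9][11] = 7. One LCS (by backtracking along matches): FXSFSQF.

7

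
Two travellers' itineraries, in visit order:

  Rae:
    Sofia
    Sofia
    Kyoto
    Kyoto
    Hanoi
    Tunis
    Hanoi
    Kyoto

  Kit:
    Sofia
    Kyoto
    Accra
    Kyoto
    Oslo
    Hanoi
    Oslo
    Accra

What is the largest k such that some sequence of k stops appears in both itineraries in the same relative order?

Match Sofia (Rae #2, Kit #1), Kyoto (Rae #3, Kit #2), Kyoto (Rae #4, Kit #4), Hanoi (Rae #5, Kit #6) — 4 stops in the same relative order in both, and the DP table's final entry dp[8][8] is also 4, so no common subsequence is longer.

4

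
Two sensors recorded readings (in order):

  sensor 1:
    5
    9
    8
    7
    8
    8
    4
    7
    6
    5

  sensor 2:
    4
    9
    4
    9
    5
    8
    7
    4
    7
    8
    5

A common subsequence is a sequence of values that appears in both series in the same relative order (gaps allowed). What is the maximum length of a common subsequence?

6

Taking 5 [1,5] → 8 [3,6] → 7 [4,7] → 4 [7,8] → 7 [8,9] → 5 [10,11] gives a common subsequence of length 6. The LCS DP gives dp[10][11] = 6, so this is optimal.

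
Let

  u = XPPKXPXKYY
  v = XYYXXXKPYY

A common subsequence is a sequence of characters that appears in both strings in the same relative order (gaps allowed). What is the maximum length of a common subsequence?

6

Match X (u #1, v #4) → X (u #5, v #5) → X (u #7, v #6) → K (u #8, v #7) → Y (u #9, v #9) → Y (u #10, v #10) — 6 characters in the same relative order in both, and the DP table's final entry dp[10][10] is also 6, so no common subsequence is longer.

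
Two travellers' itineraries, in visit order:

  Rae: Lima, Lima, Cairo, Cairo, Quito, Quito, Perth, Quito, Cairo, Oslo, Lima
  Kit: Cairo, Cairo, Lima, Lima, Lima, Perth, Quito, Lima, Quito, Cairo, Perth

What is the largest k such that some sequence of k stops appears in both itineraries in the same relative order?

One common subsequence of length 5: Lima (Rae #1, Kit #4); then Lima (Rae #2, Kit #5); then Quito (Rae #5, Kit #7); then Quito (Rae #6, Kit #9); then Perth (Rae #7, Kit #11). The LCS DP gives dp[11][11] = 5, so this is optimal.

5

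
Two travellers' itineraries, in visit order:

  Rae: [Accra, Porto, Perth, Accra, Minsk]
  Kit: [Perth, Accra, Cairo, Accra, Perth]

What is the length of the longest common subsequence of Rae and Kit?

2

Taking Accra at Rae[1]=Kit[4] → Perth at Rae[3]=Kit[5] gives a common subsequence of length 2. The LCS DP gives dp[5][5] = 2, so this is optimal.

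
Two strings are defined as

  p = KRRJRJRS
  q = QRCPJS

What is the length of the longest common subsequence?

3

Let dp[i][j] be the LCS length of the first i characters of p and the first j characters of q. dp[i][j] = dp[i-1][j-1]+1 when the i-th and j-th characters match, else max(dp[i-1][j], dp[i][j-1]).
    ·  Q  R  C  P  J  S
 ·  0  0  0  0  0  0  0
 K  0  0  0  0  0  0  0
 R  0  0  1  1  1  1  1
 R  0  0  1  1  1  1  1
 J  0  0  1  1  1  2  2
 R  0  0  1  1  1  2  2
 J  0  0  1  1  1  2  2
 R  0  0  1  1  1  2  2
 S  0  0  1  1  1  2  3
dp[8][6] = 3. One LCS (by backtracking along matches): RJS.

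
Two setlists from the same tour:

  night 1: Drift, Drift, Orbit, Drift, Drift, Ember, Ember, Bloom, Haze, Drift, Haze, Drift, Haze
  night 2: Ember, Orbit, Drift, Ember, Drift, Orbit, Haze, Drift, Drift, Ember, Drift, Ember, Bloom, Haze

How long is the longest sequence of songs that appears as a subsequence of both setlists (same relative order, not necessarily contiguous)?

One common subsequence of length 9: Drift [1,3], then Drift [2,5], then Orbit [3,6], then Drift [4,8], then Drift [5,9], then Ember [6,10], then Ember [7,12], then Bloom [8,13], then Haze [13,14], and the DP table's final entry dp[13][14] is also 9, so no common subsequence is longer.

9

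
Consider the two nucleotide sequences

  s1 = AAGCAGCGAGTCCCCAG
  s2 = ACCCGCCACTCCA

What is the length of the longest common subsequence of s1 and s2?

9

Match A (s1 #1, s2 #1); then G (s1 #3, s2 #5); then C (s1 #4, s2 #7); then A (s1 #5, s2 #8); then C (s1 #7, s2 #9); then T (s1 #11, s2 #10); then C (s1 #14, s2 #11); then C (s1 #15, s2 #12); then A (s1 #16, s2 #13) — 9 bases in the same relative order in both. dp[17][13] = 9 confirms this is the maximum.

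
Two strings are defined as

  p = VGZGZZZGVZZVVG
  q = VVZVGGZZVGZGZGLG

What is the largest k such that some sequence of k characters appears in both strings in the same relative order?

Pick V [1,4] → G [2,5] → G [4,6] → Z [5,7] → Z [6,8] → Z [7,11] → G [8,12] → Z [10,13] → G [14,16]; all 9 characters appear in both, in order. Since dp[14][16] = 9, nothing longer is possible.

9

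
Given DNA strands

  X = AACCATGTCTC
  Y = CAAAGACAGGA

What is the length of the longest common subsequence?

5

One common subsequence of length 5: A at X[1]=Y[4] → A at X[2]=Y[6] → C at X[4]=Y[7] → A at X[5]=Y[8] → G at X[7]=Y[10], and the DP table's final entry dp[11][11] is also 5, so no common subsequence is longer.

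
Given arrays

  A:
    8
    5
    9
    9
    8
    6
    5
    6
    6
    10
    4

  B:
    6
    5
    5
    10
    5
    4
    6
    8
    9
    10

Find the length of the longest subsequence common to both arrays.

Taking 5 at A[2]=B[3], then 5 at A[7]=B[5], then 6 at A[8]=B[7], then 10 at A[10]=B[10] gives a common subsequence of length 4. dp[11][10] = 4 confirms this is the maximum.

4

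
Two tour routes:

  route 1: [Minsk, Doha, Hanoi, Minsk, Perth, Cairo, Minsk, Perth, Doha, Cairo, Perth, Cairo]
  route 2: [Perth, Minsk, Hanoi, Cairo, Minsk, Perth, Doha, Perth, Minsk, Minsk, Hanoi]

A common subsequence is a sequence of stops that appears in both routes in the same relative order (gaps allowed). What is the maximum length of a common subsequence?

7

Match Minsk (route 1 #1, route 2 #2) → Hanoi (route 1 #3, route 2 #3) → Cairo (route 1 #6, route 2 #4) → Minsk (route 1 #7, route 2 #5) → Perth (route 1 #8, route 2 #6) → Doha (route 1 #9, route 2 #7) → Perth (route 1 #11, route 2 #8) — 7 stops in the same relative order in both. dp[12][11] = 7 confirms this is the maximum.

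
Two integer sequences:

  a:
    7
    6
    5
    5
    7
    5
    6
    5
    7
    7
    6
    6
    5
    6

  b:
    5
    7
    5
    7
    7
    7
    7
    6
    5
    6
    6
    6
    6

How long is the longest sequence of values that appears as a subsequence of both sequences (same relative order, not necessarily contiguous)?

Pick 7 at a[1]=b[2] → 5 at a[3]=b[3] → 7 at a[5]=b[7] → 5 at a[6]=b[9] → 6 at a[7]=b[10] → 6 at a[11]=b[11] → 6 at a[12]=b[12] → 6 at a[14]=b[13]; all 8 values appear in both, in order, and the DP table's final entry dp[14][13] is also 8, so no common subsequence is longer.

8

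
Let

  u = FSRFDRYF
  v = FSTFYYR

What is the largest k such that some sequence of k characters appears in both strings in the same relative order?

Let dp[i][j] be the LCS length of the first i characters of u and the first j characters of v. dp[i][j] = dp[i-1][j-1]+1 when the i-th and j-th characters match, else max(dp[i-1][j], dp[i][j-1]).
    ·  F  S  T  F  Y  Y  R
 ·  0  0  0  0  0  0  0  0
 F  0  1  1  1  1  1  1  1
 S  0  1  2  2  2  2  2  2
 R  0  1  2  2  2  2  2  3
 F  0  1  2  2  3  3  3  3
 D  0  1  2  2  3  3  3  3
 R  0  1  2  2  3  3  3  4
 Y  0  1  2  2  3  4  4  4
 F  0  1  2  2  3  4  4  4
dp[8][7] = 4. One LCS (by backtracking along matches): FSFR.

4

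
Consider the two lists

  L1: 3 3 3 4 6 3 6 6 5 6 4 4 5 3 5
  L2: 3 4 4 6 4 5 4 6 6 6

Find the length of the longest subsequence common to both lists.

Let dp[i][j] be the LCS length of the first i values of L1 and the first j values of L2. dp[i][j] = dp[i-1][j-1]+1 when the i-th and j-th values match, else max(dp[i-1][j], dp[i][j-1]).
    ·  3  4  4  6  4  5  4  6  6  6
 ·  0  0  0  0  0  0  0  0  0  0  0
 3  0  1  1  1  1  1  1  1  1  1  1
 3  0  1  1  1  1  1  1  1  1  1  1
 3  0  1  1  1  1  1  1  1  1  1  1
 4  0  1  2  2  2  2  2  2  2  2  2
 6  0  1  2  2  3  3  3  3  3  3  3
 3  0  1  2  2  3  3  3  3  3  3  3
 6  0  1  2  2  3  3  3  3  4  4  4
 6  0  1  2  2  3  3  3  3  4  5  5
 5  0  1  2  2  3  3  4  4  4  5  5
 6  0  1  2  2  3  3  4  4  5  5  6
 4  0  1  2  3  3  4  4  5  5  5  6
 4  0  1  2  3  3  4  4  5  5  5  6
 5  0  1  2  3  3  4  5  5  5  5  6
 3  0  1  2  3  3  4  5  5  5  5  6
 5  0  1  2  3  3  4  5  5  5  5  6
dp[15][10] = 6. One LCS (by backtracking along matches): 3, 4, 6, 6, 6, 6.

6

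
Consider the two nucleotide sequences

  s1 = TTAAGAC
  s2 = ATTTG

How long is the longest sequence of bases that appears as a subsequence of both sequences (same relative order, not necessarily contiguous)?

3

Match T at s1[1]=s2[3]; then T at s1[2]=s2[4]; then G at s1[5]=s2[5] — 3 bases in the same relative order in both, and the DP table's final entry dp[7][5] is also 3, so no common subsequence is longer.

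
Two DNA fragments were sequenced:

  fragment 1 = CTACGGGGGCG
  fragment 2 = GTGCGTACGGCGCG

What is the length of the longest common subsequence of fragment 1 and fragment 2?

9

One common subsequence of length 9: C [1,4]; then T [2,6]; then A [3,7]; then C [4,8]; then G [5,9]; then G [6,10]; then G [9,12]; then C [10,13]; then G [11,14]. The LCS DP gives dp[11][14] = 9, so this is optimal.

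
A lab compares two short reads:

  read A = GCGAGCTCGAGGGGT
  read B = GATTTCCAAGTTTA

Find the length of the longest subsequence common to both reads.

7

One common subsequence of length 7: G at read A[3]=read B[1]; then A at read A[4]=read B[2]; then C at read A[6]=read B[6]; then C at read A[8]=read B[7]; then A at read A[10]=read B[9]; then G at read A[11]=read B[10]; then T at read A[15]=read B[13]. The LCS DP gives dp[15][14] = 7, so this is optimal.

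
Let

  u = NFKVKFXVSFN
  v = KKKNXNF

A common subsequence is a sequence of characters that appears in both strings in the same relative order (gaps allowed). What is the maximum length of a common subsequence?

Let dp[i][j] be the LCS length of the first i characters of u and the first j characters of v. dp[i][j] = dp[i-1][j-1]+1 when the i-th and j-th characters match, else max(dp[i-1][j], dp[i][j-1]).
    ·  K  K  K  N  X  N  F
 ·  0  0  0  0  0  0  0  0
 N  0  0  0  0  1  1  1  1
 F  0  0  0  0  1  1  1  2
 K  0  1  1  1  1  1  1  2
 V  0  1  1  1  1  1  1  2
 K  0  1  2  2  2  2  2  2
 F  0  1  2  2  2  2  2  3
 X  0  1  2  2  2  3  3  3
 V  0  1  2  2  2  3  3  3
 S  0  1  2  2  2  3  3  3
 F  0  1  2  2  2  3  3  4
 N  0  1  2  2  3  3  4  4
dp[11][7] = 4. One LCS (by backtracking along matches): KKXF.

4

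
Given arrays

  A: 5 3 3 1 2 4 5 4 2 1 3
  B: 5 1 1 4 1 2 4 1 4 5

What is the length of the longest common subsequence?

5

Let dp[i][j] be the LCS length of the first i values of A and the first j values of B. dp[i][j] = dp[i-1][j-1]+1 when the i-th and j-th values match, else max(dp[i-1][j], dp[i][j-1]).
    ·  5  1  1  4  1  2  4  1  4  5
 ·  0  0  0  0  0  0  0  0  0  0  0
 5  0  1  1  1  1  1  1  1  1  1  1
 3  0  1  1  1  1  1  1  1  1  1  1
 3  0  1  1  1  1  1  1  1  1  1  1
 1  0  1  2  2  2  2  2  2  2  2  2
 2  0  1  2  2  2  2  3  3  3  3  3
 4  0  1  2  2  3  3  3  4  4  4  4
 5  0  1  2  2  3  3  3  4  4  4  5
 4  0  1  2  2  3  3  3  4  4  5  5
 2  0  1  2  2  3  3  4  4  4  5  5
 1  0  1  2  3  3  4  4  4  5  5  5
 3  0  1  2  3  3  4  4  4  5  5  5
dp[11][10] = 5. One LCS (by backtracking along matches): 5, 1, 2, 4, 5.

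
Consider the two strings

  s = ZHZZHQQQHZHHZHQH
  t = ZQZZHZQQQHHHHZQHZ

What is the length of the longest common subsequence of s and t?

13

Match Z [1,1]; then Z [3,3]; then Z [4,4]; then H [5,5]; then Q [6,7]; then Q [7,8]; then Q [8,9]; then H [9,11]; then H [11,12]; then H [12,13]; then Z [13,14]; then Q [15,15]; then H [16,16] — 13 characters in the same relative order in both, and the DP table's final entry dp[16][17] is also 13, so no common subsequence is longer.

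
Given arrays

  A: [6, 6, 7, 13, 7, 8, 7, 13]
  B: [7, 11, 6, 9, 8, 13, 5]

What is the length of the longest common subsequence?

Taking 6 at A[1]=B[3]; then 8 at A[6]=B[5]; then 13 at A[8]=B[6] gives a common subsequence of length 3. The LCS DP gives dp[8][7] = 3, so this is optimal.

3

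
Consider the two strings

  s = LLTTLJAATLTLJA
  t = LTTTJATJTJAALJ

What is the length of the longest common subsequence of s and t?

Taking L at s[1]=t[1]; then T at s[3]=t[3]; then T at s[4]=t[4]; then J at s[6]=t[5]; then A at s[8]=t[6]; then T at s[9]=t[7]; then T at s[11]=t[9]; then L at s[12]=t[13]; then J at s[13]=t[14] gives a common subsequence of length 9, and the DP table's final entry dp[14][14] is also 9, so no common subsequence is longer.

9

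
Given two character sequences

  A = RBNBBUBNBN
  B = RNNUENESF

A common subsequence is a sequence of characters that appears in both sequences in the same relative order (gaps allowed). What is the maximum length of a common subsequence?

4

Let dp[i][j] be the LCS length of the first i characters of A and the first j characters of B. dp[i][j] = dp[i-1][j-1]+1 when the i-th and j-th characters match, else max(dp[i-1][j], dp[i][j-1]).
    ·  R  N  N  U  E  N  E  S  F
 ·  0  0  0  0  0  0  0  0  0  0
 R  0  1  1  1  1  1  1  1  1  1
 B  0  1  1  1  1  1  1  1  1  1
 N  0  1  2  2  2  2  2  2  2  2
 B  0  1  2  2  2  2  2  2  2  2
 B  0  1  2  2  2  2  2  2  2  2
 U  0  1  2  2  3  3  3  3  3  3
 B  0  1  2  2  3  3  3  3  3  3
 N  0  1  2  3  3  3  4  4  4  4
 B  0  1  2  3  3  3  4  4  4  4
 N  0  1  2  3  3  3  4  4  4  4
dp[10][9] = 4. One LCS (by backtracking along matches): RNUN.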